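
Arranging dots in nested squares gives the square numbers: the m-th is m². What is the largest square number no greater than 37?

Solve n² ≤ 37 for integer n.
n = 6 gives 36 ≤ 37, while n = 7 gives 49 > 37; so the answer is 36.

36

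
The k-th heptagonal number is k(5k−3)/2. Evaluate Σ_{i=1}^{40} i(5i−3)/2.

54120

Σ i(5i−3)/2 = (5Σi² − 3Σi) / 2 over i = 1..40.
Σi = 820 and Σi² = 22140.
(5·22140 − 3·820) / 2 = 108240/2 = 54120.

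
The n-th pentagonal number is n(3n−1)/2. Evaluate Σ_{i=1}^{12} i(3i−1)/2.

936

Σ i(3i−1)/2 = (3Σi² − Σi) / 2 over i = 1..12.
Σi = 78 and Σi² = 650.
(3·650 − 1·78) / 2 = 1872/2 = 936.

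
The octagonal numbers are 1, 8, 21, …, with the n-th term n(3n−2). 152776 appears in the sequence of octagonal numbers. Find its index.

Set n(3n−2) = 152776, giving 3n² − 2n − 152776 = 0.
So n = (2 + 1354) / 6 = 1356/6 = 226.

226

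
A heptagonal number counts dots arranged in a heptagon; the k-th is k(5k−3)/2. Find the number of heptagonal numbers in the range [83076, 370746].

203

The n-th heptagonal number is n(5n−3)/2.
Smallest index with value ≥ 83076: n = 183 (giving 83448).
Largest index with value ≤ 370746: n = 385 (giving 369985).
Indices 183 through 385: 203 terms.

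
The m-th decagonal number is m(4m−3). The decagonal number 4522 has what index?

Set n(4n−3) = 4522, giving 4n² − 3n − 4522 = 0.
So n = (3 + 269) / 8 = 272/8 = 34.

34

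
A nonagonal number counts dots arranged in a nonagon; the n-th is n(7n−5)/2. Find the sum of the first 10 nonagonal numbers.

1210

Σ i(7i−5)/2 = (7Σi² − 5Σi) / 2 over i = 1..10.
Σi = 55 and Σi² = 385.
(7·385 − 5·55) / 2 = 2420/2 = 1210.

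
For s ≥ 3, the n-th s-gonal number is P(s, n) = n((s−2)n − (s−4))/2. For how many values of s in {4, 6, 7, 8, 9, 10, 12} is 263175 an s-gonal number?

s = 4: P(4, 513) = 263169 and P(4, 514) = 264196; 263175 is not s-gonal.
s = 6: P(6, 363) = 263175. ✓
s = 7: P(7, 324) = 261954 and P(7, 325) = 263575; 263175 is not s-gonal.
s = 8: P(8, 296) = 262256 and P(8, 297) = 264033; 263175 is not s-gonal.
s = 9: P(9, 274) = 262081 and P(9, 275) = 264000; 263175 is not s-gonal.
s = 10: P(10, 256) = 261376 and P(10, 257) = 263425; 263175 is not s-gonal.
s = 12: P(12, 229) = 261289 and P(12, 230) = 263580; 263175 is not s-gonal.
Hits: s ∈ {6} → 1.

1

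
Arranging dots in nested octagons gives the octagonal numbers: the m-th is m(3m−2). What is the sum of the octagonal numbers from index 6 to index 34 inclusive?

Σ i(3i−2) = 3Σi² − 2Σi over i = 6..34.
Σi = 595 − 15 = 580 and Σi² = 13685 − 55 = 13630.
3·13630 − 2·580 = 39730.

39730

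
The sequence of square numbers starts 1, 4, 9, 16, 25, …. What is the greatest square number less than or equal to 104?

Solve n² ≤ 104 for integer n.
n = 10 gives 100 ≤ 104, while n = 11 gives 121 > 104; so the answer is 100.

100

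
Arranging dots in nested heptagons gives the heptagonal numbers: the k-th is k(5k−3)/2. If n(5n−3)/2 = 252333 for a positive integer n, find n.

318

Set n(5n−3)/2 = 252333, giving 5n² − 3n − 504666 = 0.
So n = (3 + 3177) / 10 = 3180/10 = 318.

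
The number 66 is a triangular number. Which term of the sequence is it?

Set n(n+1)/2 = 66, giving n² + n − 132 = 0.
So n = (-1 + 23) / 2 = 22/2 = 11.

11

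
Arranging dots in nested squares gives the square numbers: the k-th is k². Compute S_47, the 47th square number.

47² = 2209.

2209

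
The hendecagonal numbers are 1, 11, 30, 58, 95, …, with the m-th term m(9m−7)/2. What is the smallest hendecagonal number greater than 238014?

Solve n(9n−7)/2 > 238014 for integer n.
The largest n with value ≤ 238014 is 230 (since 237245 ≤ 238014 < 239316), so the first above is n = 231, value 239316.

239316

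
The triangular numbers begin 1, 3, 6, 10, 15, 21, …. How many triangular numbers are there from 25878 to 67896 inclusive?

The n-th triangular number is n(n+1)/2.
Smallest index with value ≥ 25878: n = 227 (giving 25878).
Largest index with value ≤ 67896: n = 368 (giving 67896).
Indices 227 through 368: 142 terms.

142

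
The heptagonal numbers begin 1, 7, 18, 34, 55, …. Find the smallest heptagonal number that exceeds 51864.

52345

Solve n(5n−3)/2 > 51864 for integer n.
The largest n with value ≤ 51864 is 144 (since 51624 ≤ 51864 < 52345), so the first above is n = 145, value 52345.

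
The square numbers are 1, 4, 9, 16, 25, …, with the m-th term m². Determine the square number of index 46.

2116

46² = 2116.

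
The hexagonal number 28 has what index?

4

Set n(2n−1) = 28, giving 2n² − n − 28 = 0.
The discriminant is 1 + 8·28 = 225, and √225 = 15.
So n = (1 + 15) / 4 = 16/4 = 4.
Check: 4·(2·4 − 1) = 28. ✓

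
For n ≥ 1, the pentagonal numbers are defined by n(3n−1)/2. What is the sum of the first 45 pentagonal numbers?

46575

Σ i(3i−1)/2 = (3Σi² − Σi) / 2 over i = 1..45.
Σi = 1035 and Σi² = 31395.
(3·31395 − 1·1035) / 2 = 93150/2 = 46575.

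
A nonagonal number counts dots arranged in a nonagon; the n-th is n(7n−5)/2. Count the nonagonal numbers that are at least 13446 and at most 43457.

49

The n-th nonagonal number is n(7n−5)/2.
Smallest index with value ≥ 13446: n = 63 (giving 13734).
Largest index with value ≤ 43457: n = 111 (giving 42846).
Indices 63 through 111: 49 terms.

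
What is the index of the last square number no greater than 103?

10

Solve n² ≤ 103 for integer n.
n = 10 gives 100 ≤ 103, while n = 11 gives 121 > 103; so the answer is index 10.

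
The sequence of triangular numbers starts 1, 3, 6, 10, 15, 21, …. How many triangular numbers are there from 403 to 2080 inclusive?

37

The n-th triangular number is n(n+1)/2.
Smallest index with value ≥ 403: n = 28 (giving 406).
Largest index with value ≤ 2080: n = 64 (giving 2080).
Indices 28 through 64: 37 terms.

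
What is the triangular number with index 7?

28

The 7th triangular number is n(n+1)/2 with n = 7.
7·8/2 = 56/2 = 28.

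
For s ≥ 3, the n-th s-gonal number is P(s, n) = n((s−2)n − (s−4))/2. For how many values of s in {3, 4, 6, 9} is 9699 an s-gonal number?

s = 3: P(3, 138) = 9591 and P(3, 139) = 9730; 9699 is not s-gonal.
s = 4: P(4, 98) = 9604 and P(4, 99) = 9801; 9699 is not s-gonal.
s = 6: P(6, 69) = 9453 and P(6, 70) = 9730; 9699 is not s-gonal.
s = 9: P(9, 53) = 9699. ✓
Hits: s ∈ {9} → 1.

1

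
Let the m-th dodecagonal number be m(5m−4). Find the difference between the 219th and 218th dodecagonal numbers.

2181

Consecutive dodecagonal numbers differ by 10n − 9: here 10·219 − 9 = 2181.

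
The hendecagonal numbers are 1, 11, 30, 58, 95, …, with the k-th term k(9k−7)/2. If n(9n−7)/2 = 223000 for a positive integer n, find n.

Set n(9n−7)/2 = 223000, giving 9n² − 7n − 446000 = 0.
The discriminant is 49 + 72·223000 = 16056049, and √16056049 = 4007.
So n = (7 + 4007) / 18 = 4014/18 = 223.

223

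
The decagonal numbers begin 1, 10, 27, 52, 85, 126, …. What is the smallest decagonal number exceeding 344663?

344862

Solve n(4n−3) > 344663 for integer n.
The largest n with value ≤ 344663 is 293 (since 342517 ≤ 344663 < 344862), so the first above is n = 294, value 344862.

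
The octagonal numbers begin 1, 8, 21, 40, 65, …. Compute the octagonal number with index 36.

3816

36·(3·36 − 2) = 36·106 = 3816.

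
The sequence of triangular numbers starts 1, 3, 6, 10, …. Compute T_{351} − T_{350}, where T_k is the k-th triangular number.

351

Consecutive triangular numbers differ by n: T_{351} − T_{350} = 351.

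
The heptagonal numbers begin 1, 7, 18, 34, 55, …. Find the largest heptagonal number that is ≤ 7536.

Solve n(5n−3)/2 ≤ 7536 for integer n.
n = 55 gives 7480 ≤ 7536, while n = 56 gives 7756 > 7536; so the answer is 7480.

7480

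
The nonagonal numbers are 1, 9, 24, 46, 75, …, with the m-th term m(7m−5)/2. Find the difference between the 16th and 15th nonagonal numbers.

106

Consecutive nonagonal numbers differ by 7n − 6: here 7·16 − 6 = 106.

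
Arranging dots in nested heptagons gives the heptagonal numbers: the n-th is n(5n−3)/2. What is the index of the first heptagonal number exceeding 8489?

59

Solve n(5n−3)/2 > 8489 for integer n.
The largest n with value ≤ 8489 is 58 (since 8323 ≤ 8489 < 8614), so the first above is n = 59, value 8614.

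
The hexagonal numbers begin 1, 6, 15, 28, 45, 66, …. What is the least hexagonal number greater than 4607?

Solve n(2n−1) > 4607 for integer n.
The largest n with value ≤ 4607 is 48 (since 4560 ≤ 4607 < 4753), so the first above is n = 49, value 4753.

4753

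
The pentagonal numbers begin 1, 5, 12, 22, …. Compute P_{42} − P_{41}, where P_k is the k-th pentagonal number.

Consecutive pentagonal numbers differ by 3n − 2: here 3·42 − 2 = 124.

124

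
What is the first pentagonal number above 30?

Solve n(3n−1)/2 > 30 for integer n.
The largest n with value ≤ 30 is 4 (since 22 ≤ 30 < 35), so the first above is n = 5, value 35.

35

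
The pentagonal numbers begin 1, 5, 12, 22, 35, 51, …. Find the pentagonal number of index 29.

The 29th pentagonal number is n(3n−1)/2 with n = 29.
29·(3·29 − 1)/2 = 29·86/2 = 29·43 = 1247.

1247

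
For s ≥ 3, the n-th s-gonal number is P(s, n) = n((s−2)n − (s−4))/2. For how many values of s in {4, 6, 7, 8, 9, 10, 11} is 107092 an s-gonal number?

1

s = 4: P(4, 327) = 106929 and P(4, 328) = 107584; 107092 is not s-gonal.
s = 6: P(6, 231) = 106491 and P(6, 232) = 107416; 107092 is not s-gonal.
s = 7: P(7, 207) = 106812 and P(7, 208) = 107848; 107092 is not s-gonal.
s = 8: P(8, 189) = 106785 and P(8, 190) = 107920; 107092 is not s-gonal.
s = 9: P(9, 175) = 106750 and P(9, 176) = 107976; 107092 is not s-gonal.
s = 10: P(10, 164) = 107092. ✓
s = 11: P(11, 154) = 106183 and P(11, 155) = 107570; 107092 is not s-gonal.
Hits: s ∈ {10} → 1.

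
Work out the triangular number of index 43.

43·44/2 = 1892/2 = 946.

946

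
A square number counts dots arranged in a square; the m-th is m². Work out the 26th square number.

676

The 26th square number is n² with n = 26.
26² = 676.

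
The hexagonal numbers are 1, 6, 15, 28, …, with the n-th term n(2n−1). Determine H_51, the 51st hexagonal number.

The 51st hexagonal number is n(2n−1) with n = 51.
51·(2·51 − 1) = 51·101 = 5151.

5151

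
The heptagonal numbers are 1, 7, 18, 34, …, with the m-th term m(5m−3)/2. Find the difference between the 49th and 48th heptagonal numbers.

Consecutive heptagonal numbers differ by 5n − 4: here 5·49 − 4 = 241.

241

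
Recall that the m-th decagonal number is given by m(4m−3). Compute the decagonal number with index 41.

The 41st decagonal number is n(4n−3) with n = 41.
41·(4·41 − 3) = 41·161 = 6601.

6601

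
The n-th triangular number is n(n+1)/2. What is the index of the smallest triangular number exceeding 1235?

Solve n(n+1)/2 > 1235 for integer n.
The largest n with value ≤ 1235 is 49 (since 1225 ≤ 1235 < 1275), so the first above is n = 50, value 1275.

50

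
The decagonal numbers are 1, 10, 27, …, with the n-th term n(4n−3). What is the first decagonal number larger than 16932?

Solve n(4n−3) > 16932 for integer n.
The largest n with value ≤ 16932 is 65 (since 16705 ≤ 16932 < 17226), so the first above is n = 66, value 17226.

17226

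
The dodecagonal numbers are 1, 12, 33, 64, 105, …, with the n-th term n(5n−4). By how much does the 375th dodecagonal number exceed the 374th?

Consecutive dodecagonal numbers differ by 10n − 9: here 10·375 − 9 = 3741.

3741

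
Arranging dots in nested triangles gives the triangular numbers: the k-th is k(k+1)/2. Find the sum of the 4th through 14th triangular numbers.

Σ i(i+1)/2 = (Σi² + Σi) / 2 over i = 4..14.
Σi = 105 − 6 = 99 and Σi² = 1015 − 14 = 1001.
(1·1001 + 1·99) / 2 = 1100/2 = 550.

550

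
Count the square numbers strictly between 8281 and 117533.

The n-th square number is n².
Smallest index with value > 8281: n = 92 (giving 8464).
Largest index with value < 117533: n = 342 (giving 116964).
Indices 92 through 342: 251 terms.

251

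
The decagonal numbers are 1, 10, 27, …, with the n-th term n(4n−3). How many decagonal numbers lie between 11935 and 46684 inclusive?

54

The n-th decagonal number is n(4n−3).
Smallest index with value ≥ 11935: n = 55 (giving 11935).
Largest index with value ≤ 46684: n = 108 (giving 46332).
Indices 55 through 108: 54 terms.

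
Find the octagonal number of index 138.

56856

The 138th octagonal number is n(3n−2) with n = 138.
138·(3·138 − 2) = 138·412 = 56856.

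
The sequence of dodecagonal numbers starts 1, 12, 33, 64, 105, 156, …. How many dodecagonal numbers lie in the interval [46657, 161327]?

The n-th dodecagonal number is n(5n−4).
Smallest index with value ≥ 46657: n = 97 (giving 46657).
Largest index with value ≤ 161327: n = 180 (giving 161280).
Indices 97 through 180: 84 terms.

84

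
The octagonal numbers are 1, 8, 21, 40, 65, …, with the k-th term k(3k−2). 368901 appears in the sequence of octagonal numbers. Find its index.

Set n(3n−2) = 368901, giving 3n² − 2n − 368901 = 0.
The discriminant is 4 + 12·368901 = 4426816, and √4426816 = 2104.
So n = (2 + 2104) / 6 = 2106/6 = 351.

351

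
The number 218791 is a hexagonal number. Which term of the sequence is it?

331

Set n(2n−1) = 218791, giving 2n² − n − 218791 = 0.
So n = (1 + 1323) / 4 = 1324/4 = 331.
Check: 331·(2·331 − 1) = 218791. ✓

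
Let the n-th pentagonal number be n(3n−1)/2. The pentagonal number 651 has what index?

Set n(3n−1)/2 = 651, giving 3n² − n − 1302 = 0.
The discriminant is 1 + 24·651 = 15625, and √15625 = 125.
So n = (1 + 125) / 6 = 126/6 = 21.

21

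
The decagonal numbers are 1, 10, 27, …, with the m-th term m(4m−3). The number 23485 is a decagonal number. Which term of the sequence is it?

Set n(4n−3) = 23485, giving 4n² − 3n − 23485 = 0.
The discriminant is 9 + 16·23485 = 375769, and √375769 = 613.
So n = (3 + 613) / 8 = 616/8 = 77.

77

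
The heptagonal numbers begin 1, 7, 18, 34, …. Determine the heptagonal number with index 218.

The 218th heptagonal number is n(5n−3)/2 with n = 218.
218·(5·218 − 3)/2 = 218·1087/2 = 118483.

118483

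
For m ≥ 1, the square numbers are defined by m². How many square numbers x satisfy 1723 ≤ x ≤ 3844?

21

The n-th square number is n².
Smallest index with value ≥ 1723: n = 42 (giving 1764).
Largest index with value ≤ 3844: n = 62 (giving 3844).
Indices 42 through 62: 21 terms.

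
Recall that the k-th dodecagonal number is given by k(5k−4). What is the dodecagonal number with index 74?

The 74th dodecagonal number is n(5n−4) with n = 74.
74·(5·74 − 4) = 74·366 = 27084.

27084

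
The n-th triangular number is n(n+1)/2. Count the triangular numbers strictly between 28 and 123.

8

The n-th triangular number is n(n+1)/2.
Smallest index with value > 28: n = 8 (giving 36).
Largest index with value < 123: n = 15 (giving 120).
Indices 8 through 15: 8 terms.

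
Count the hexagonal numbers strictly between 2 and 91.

5

The n-th hexagonal number is n(2n−1).
Smallest index with value > 2: n = 2 (giving 6).
Largest index with value < 91: n = 6 (giving 66).
Indices 2 through 6: 5 terms.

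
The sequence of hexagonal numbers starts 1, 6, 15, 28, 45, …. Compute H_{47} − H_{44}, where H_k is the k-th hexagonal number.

47·(2·47 − 1) = 4371 and 44·(2·44 − 1) = 3828.
Difference: 4371 − 3828 = 543.

543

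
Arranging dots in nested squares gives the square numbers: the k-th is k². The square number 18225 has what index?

135

We need n² = 18225, so n = √18225 = 135.
Check: 135² = 18225. ✓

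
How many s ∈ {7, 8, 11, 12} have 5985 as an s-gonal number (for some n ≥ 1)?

s = 7: P(7, 49) = 5929 and P(7, 50) = 6175; 5985 is not s-gonal.
s = 8: P(8, 45) = 5985. ✓
s = 11: P(11, 36) = 5706 and P(11, 37) = 6031; 5985 is not s-gonal.
s = 12: P(12, 35) = 5985. ✓
Hits: s ∈ {8, 12} → 2.

2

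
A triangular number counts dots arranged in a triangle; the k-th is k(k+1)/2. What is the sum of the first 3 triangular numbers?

10

Σ i(i+1)/2 = (Σi² + Σi) / 2 over i = 1..3.
Σi = 6 and Σi² = 14.
(1·14 + 1·6) / 2 = 20/2 = 10.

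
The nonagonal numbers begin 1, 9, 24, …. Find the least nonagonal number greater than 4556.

4699

Solve n(7n−5)/2 > 4556 for integer n.
The largest n with value ≤ 4556 is 36 (since 4446 ≤ 4556 < 4699), so the first above is n = 37, value 4699.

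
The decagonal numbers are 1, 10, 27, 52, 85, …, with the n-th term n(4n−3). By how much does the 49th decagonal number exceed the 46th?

49·(4·49 − 3) = 9457 and 46·(4·46 − 3) = 8326.
Difference: 9457 − 8326 = 1131.

1131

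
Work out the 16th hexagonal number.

496

16·(2·16 − 1) = 16·31 = 496.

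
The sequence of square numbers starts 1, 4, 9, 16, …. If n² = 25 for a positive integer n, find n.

5

We need n² = 25, so n = √25 = 5.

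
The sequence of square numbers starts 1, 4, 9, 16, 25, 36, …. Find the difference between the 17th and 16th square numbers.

n² − (n−1)² = 2n − 1, so 17² − 16² = 2·17 − 1 = 33.

33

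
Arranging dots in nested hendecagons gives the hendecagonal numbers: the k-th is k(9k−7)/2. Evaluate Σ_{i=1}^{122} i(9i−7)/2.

2731092

Σ i(9i−7)/2 = (9Σi² − 7Σi) / 2 over i = 1..122.
Σi = 7503 and Σi² = 612745.
(9·612745 − 7·7503) / 2 = 5462184/2 = 2731092.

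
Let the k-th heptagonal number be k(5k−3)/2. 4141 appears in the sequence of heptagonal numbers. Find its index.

41

Set n(5n−3)/2 = 4141, giving 5n² − 3n − 8282 = 0.
The discriminant is 9 + 40·4141 = 165649, and √165649 = 407.
So n = (3 + 407) / 10 = 410/10 = 41.
Check: 41·(5·41 − 3)/2 = 4141. ✓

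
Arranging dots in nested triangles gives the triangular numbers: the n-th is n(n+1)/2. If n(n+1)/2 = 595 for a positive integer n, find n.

34

Set n(n+1)/2 = 595, giving n² + n − 1190 = 0.
The discriminant is 1 + 8·595 = 4761, and √4761 = 69.
So n = (-1 + 69) / 2 = 68/2 = 34.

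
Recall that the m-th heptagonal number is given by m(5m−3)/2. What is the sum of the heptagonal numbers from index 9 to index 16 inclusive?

Σ i(5i−3)/2 = (5Σi² − 3Σi) / 2 over i = 9..16.
Σi = 136 − 36 = 100 and Σi² = 1496 − 204 = 1292.
(5·1292 − 3·100) / 2 = 6160/2 = 3080.

3080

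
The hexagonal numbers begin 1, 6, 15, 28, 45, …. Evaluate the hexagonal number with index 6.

6·(2·6 − 1) = 6·11 = 66.

66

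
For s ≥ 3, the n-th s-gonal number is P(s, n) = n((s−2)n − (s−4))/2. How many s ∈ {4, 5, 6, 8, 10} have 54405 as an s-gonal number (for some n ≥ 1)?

s = 4: P(4, 233) = 54289 and P(4, 234) = 54756; 54405 is not s-gonal.
s = 5: P(5, 190) = 54055 and P(5, 191) = 54626; 54405 is not s-gonal.
s = 6: P(6, 165) = 54285 and P(6, 166) = 54946; 54405 is not s-gonal.
s = 8: P(8, 135) = 54405. ✓
s = 10: P(10, 117) = 54405. ✓
Hits: s ∈ {8, 10} → 2.

2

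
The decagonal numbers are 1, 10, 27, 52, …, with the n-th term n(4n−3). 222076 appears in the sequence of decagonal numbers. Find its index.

236

Set n(4n−3) = 222076, giving 4n² − 3n − 222076 = 0.
So n = (3 + 1885) / 8 = 1888/8 = 236.
Check: 236·(4·236 − 3) = 222076. ✓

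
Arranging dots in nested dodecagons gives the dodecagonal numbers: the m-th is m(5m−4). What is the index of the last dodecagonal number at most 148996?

Solve n(5n−4) ≤ 148996 for integer n.
n = 173 gives 148953 ≤ 148996, while n = 174 gives 150684 > 148996; so the answer is index 173.

173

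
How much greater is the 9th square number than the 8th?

n² − (n−1)² = 2n − 1, so 9² − 8² = 2·9 − 1 = 17.

17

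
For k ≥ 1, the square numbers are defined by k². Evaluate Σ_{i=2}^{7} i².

139

Σ_{i=2}^{7} i² = 140 − 1 = 139.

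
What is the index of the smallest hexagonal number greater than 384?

Solve n(2n−1) > 384 for integer n.
The largest n with value ≤ 384 is 14 (since 378 ≤ 384 < 435), so the first above is n = 15, value 435.

15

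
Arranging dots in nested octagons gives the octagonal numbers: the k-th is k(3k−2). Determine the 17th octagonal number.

833

The 17th octagonal number is n(3n−2) with n = 17.
17·(3·17 − 2) = 17·49 = 833.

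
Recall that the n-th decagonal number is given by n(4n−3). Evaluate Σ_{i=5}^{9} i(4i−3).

Σ i(4i−3) = 4Σi² − 3Σi over i = 5..9.
Σi = 45 − 10 = 35 and Σi² = 285 − 30 = 255.
4·255 − 3·35 = 915.

915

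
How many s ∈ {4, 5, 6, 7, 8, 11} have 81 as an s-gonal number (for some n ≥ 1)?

s = 4: P(4, 9) = 81. ✓
s = 5: P(5, 7) = 70 and P(5, 8) = 92; 81 is not s-gonal.
s = 6: P(6, 6) = 66 and P(6, 7) = 91; 81 is not s-gonal.
s = 7: P(7, 6) = 81. ✓
s = 8: P(8, 5) = 65 and P(8, 6) = 96; 81 is not s-gonal.
s = 11: P(11, 4) = 58 and P(11, 5) = 95; 81 is not s-gonal.
Hits: s ∈ {4, 7} → 2.

2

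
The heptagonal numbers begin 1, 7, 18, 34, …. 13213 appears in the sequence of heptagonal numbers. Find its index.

Set n(5n−3)/2 = 13213, giving 5n² − 3n − 26426 = 0.
The discriminant is 9 + 40·13213 = 528529, and √528529 = 727.
So n = (3 + 727) / 10 = 730/10 = 73.

73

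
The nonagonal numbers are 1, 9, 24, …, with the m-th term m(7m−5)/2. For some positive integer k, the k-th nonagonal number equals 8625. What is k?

Set n(7n−5)/2 = 8625, giving 7n² − 5n − 17250 = 0.
The discriminant is 25 + 56·8625 = 483025, and √483025 = 695.
So n = (5 + 695) / 14 = 700/14 = 50.
Check: 50·(7·50 − 5)/2 = 8625. ✓

50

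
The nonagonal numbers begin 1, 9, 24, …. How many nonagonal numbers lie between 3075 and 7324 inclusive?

The n-th nonagonal number is n(7n−5)/2.
Smallest index with value ≥ 3075: n = 30 (giving 3075).
Largest index with value ≤ 7324: n = 46 (giving 7291).
Indices 30 through 46: 17 terms.

17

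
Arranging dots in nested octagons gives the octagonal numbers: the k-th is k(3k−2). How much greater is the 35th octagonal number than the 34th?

Consecutive octagonal numbers differ by 6n − 5: here 6·35 − 5 = 205.

205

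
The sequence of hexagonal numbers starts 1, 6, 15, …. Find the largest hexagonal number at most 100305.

100128

Solve n(2n−1) ≤ 100305 for integer n.
n = 224 gives 100128 ≤ 100305, while n = 225 gives 101025 > 100305; so the answer is 100128.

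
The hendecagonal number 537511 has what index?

346

Set n(9n−7)/2 = 537511, giving 9n² − 7n − 1075022 = 0.
The discriminant is 49 + 72·537511 = 38700841, and √38700841 = 6221.
So n = (7 + 6221) / 18 = 6228/18 = 346.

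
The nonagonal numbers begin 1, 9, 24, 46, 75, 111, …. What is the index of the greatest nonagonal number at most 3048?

29

Solve n(7n−5)/2 ≤ 3048 for integer n.
n = 29 gives 2871 ≤ 3048, while n = 30 gives 3075 > 3048; so the answer is index 29.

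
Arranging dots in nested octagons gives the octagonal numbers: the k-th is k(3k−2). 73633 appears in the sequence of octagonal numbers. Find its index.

Set n(3n−2) = 73633, giving 3n² − 2n − 73633 = 0.
The discriminant is 4 + 12·73633 = 883600, and √883600 = 940.
So n = (2 + 940) / 6 = 942/6 = 157.

157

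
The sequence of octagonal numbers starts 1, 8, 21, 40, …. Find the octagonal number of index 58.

58·(3·58 − 2) = 58·172 = 9976.

9976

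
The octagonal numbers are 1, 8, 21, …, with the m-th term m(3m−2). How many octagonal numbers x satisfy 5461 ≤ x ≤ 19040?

The n-th octagonal number is n(3n−2).
Smallest index with value ≥ 5461: n = 43 (giving 5461).
Largest index with value ≤ 19040: n = 80 (giving 19040).
Indices 43 through 80: 38 terms.

38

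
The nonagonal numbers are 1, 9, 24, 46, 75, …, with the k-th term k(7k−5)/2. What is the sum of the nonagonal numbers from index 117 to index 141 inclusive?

1452575

Σ i(7i−5)/2 = (7Σi² − 5Σi) / 2 over i = 117..141.
Σi = 10011 − 6786 = 3225 and Σi² = 944371 − 527046 = 417325.
(7·417325 − 5·3225) / 2 = 2905150/2 = 1452575.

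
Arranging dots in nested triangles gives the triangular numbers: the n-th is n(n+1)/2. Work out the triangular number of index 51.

The 51st triangular number is n(n+1)/2 with n = 51.
51·52/2 = 2652/2 = 1326.

1326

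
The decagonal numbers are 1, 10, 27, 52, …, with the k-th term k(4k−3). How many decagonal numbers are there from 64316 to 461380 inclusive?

213

The n-th decagonal number is n(4n−3).
Smallest index with value ≥ 64316: n = 128 (giving 65152).
Largest index with value ≤ 461380: n = 340 (giving 461380).
Indices 128 through 340: 213 terms.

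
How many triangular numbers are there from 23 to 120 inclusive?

The n-th triangular number is n(n+1)/2.
Smallest index with value ≥ 23: n = 7 (giving 28).
Largest index with value ≤ 120: n = 15 (giving 120).
Indices 7 through 15: 9 terms.

9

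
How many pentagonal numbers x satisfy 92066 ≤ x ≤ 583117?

376

The n-th pentagonal number is n(3n−1)/2.
Smallest index with value ≥ 92066: n = 248 (giving 92132).
Largest index with value ≤ 583117: n = 623 (giving 581882).
Indices 248 through 623: 376 terms.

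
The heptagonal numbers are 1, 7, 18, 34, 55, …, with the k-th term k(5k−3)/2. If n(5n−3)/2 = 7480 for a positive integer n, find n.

55

Set n(5n−3)/2 = 7480, giving 5n² − 3n − 14960 = 0.
So n = (3 + 547) / 10 = 550/10 = 55.
Check: 55·(5·55 − 3)/2 = 7480. ✓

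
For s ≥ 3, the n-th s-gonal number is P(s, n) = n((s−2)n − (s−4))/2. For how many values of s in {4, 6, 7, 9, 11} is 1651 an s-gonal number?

s = 4: P(4, 40) = 1600 and P(4, 41) = 1681; 1651 is not s-gonal.
s = 6: P(6, 28) = 1540 and P(6, 29) = 1653; 1651 is not s-gonal.
s = 7: P(7, 26) = 1651. ✓
s = 9: P(9, 22) = 1639 and P(9, 23) = 1794; 1651 is not s-gonal.
s = 11: P(11, 19) = 1558 and P(11, 20) = 1730; 1651 is not s-gonal.
Hits: s ∈ {7} → 1.

1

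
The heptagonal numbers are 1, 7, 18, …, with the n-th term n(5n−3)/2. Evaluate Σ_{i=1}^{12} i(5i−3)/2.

Σ i(5i−3)/2 = (5Σi² − 3Σi) / 2 over i = 1..12.
Σi = 78 and Σi² = 650.
(5·650 − 3·78) / 2 = 3016/2 = 1508.

1508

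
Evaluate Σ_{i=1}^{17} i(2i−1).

3417

Σ i(2i−1) = 2Σi² − Σi over i = 1..17.
Σi = 153 and Σi² = 1785.
2·1785 − 1·153 = 3417.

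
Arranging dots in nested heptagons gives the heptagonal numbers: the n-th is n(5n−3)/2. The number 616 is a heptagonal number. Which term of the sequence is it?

Set n(5n−3)/2 = 616, giving 5n² − 3n − 1232 = 0.
The discriminant is 9 + 40·616 = 24649, and √24649 = 157.
So n = (3 + 157) / 10 = 160/10 = 16.

16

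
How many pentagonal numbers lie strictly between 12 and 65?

3

The n-th pentagonal number is n(3n−1)/2.
Smallest index with value > 12: n = 4 (giving 22).
Largest index with value < 65: n = 6 (giving 51).
Indices 4 through 6: 3 terms.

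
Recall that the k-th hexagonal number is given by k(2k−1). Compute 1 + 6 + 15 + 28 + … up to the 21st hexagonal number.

6391

Σ i(2i−1) = 2Σi² − Σi over i = 1..21.
Σi = 231 and Σi² = 3311.
2·3311 − 1·231 = 6391.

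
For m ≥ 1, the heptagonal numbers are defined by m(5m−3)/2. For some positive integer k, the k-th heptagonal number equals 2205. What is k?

30

Set n(5n−3)/2 = 2205, giving 5n² − 3n − 4410 = 0.
The discriminant is 9 + 40·2205 = 88209, and √88209 = 297.
So n = (3 + 297) / 10 = 300/10 = 30.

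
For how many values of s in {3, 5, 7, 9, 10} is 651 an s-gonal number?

2

s = 3: P(3, 35) = 630 and P(3, 36) = 666; 651 is not s-gonal.
s = 5: P(5, 21) = 651. ✓
s = 7: P(7, 16) = 616 and P(7, 17) = 697; 651 is not s-gonal.
s = 9: P(9, 14) = 651. ✓
s = 10: P(10, 13) = 637 and P(10, 14) = 742; 651 is not s-gonal.
Hits: s ∈ {5, 9} → 2.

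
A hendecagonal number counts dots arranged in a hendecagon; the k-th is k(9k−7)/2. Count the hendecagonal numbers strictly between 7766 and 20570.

The n-th hendecagonal number is n(9n−7)/2.
Smallest index with value > 7766: n = 42 (giving 7791).
Largest index with value < 20570: n = 67 (giving 19966).
Indices 42 through 67: 26 terms.

26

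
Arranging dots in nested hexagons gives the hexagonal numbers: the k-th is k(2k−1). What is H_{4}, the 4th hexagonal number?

28

The 4th hexagonal number is n(2n−1) with n = 4.
4·(2·4 − 1) = 4·7 = 28.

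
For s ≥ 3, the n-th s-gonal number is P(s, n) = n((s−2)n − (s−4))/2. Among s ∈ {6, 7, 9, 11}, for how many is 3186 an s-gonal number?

2

s = 6: P(6, 40) = 3160 and P(6, 41) = 3321; 3186 is not s-gonal.
s = 7: P(7, 36) = 3186. ✓
s = 9: P(9, 30) = 3075 and P(9, 31) = 3286; 3186 is not s-gonal.
s = 11: P(11, 27) = 3186. ✓
Hits: s ∈ {7, 11} → 2.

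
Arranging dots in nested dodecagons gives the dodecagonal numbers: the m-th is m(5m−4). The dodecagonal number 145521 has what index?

Set n(5n−4) = 145521, giving 5n² − 4n − 145521 = 0.
The discriminant is 16 + 20·145521 = 2910436, and √2910436 = 1706.
So n = (4 + 1706) / 10 = 1710/10 = 171.

171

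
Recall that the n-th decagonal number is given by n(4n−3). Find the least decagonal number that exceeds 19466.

Solve n(4n−3) > 19466 for integer n.
The largest n with value ≤ 19466 is 70 (since 19390 ≤ 19466 < 19951), so the first above is n = 71, value 19951.

19951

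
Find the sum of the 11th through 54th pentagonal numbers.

Σ i(3i−1)/2 = (3Σi² − Σi) / 2 over i = 11..54.
Σi = 1485 − 55 = 1430 and Σi² = 53955 − 385 = 53570.
(3·53570 − 1·1430) / 2 = 159280/2 = 79640.

79640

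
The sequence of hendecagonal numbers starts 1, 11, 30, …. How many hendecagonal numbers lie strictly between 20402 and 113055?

The n-th hendecagonal number is n(9n−7)/2.
Smallest index with value > 20402: n = 68 (giving 20570).
Largest index with value < 113055: n = 158 (giving 111785).
Indices 68 through 158: 91 terms.

91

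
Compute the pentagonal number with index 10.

145

The 10th pentagonal number is n(3n−1)/2 with n = 10.
10·(3·10 − 1)/2 = 10·29/2 = 145.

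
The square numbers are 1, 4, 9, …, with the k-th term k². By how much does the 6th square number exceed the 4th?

6² = 36 and 4² = 16.
Difference: 36 − 16 = 20.

20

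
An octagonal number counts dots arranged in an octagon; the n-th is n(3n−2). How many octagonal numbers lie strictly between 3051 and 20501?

50

The n-th octagonal number is n(3n−2).
Smallest index with value > 3051: n = 33 (giving 3201).
Largest index with value < 20501: n = 82 (giving 20008).
Indices 33 through 82: 50 terms.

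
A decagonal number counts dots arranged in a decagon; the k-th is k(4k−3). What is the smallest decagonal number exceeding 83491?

83665

Solve n(4n−3) > 83491 for integer n.
The largest n with value ≤ 83491 is 144 (since 82512 ≤ 83491 < 83665), so the first above is n = 145, value 83665.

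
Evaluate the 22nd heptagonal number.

22·(5·22 − 3)/2 = 22·107/2 = 1177.

1177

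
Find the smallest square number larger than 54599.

54756

Solve n² > 54599 for integer n.
The largest n with value ≤ 54599 is 233 (since 54289 ≤ 54599 < 54756), so the first above is n = 234, value 54756.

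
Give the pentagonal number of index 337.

The 337th pentagonal number is n(3n−1)/2 with n = 337.
337·(3·337 − 1)/2 = 337·1010/2 = 337·505 = 170185.

170185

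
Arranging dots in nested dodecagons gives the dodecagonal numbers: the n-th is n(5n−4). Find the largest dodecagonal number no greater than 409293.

407836

Solve n(5n−4) ≤ 409293 for integer n.
n = 286 gives 407836 ≤ 409293, while n = 287 gives 410697 > 409293; so the answer is 407836.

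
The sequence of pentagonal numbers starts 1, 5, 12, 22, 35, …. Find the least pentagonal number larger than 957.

1001

Solve n(3n−1)/2 > 957 for integer n.
The largest n with value ≤ 957 is 25 (since 925 ≤ 957 < 1001), so the first above is n = 26, value 1001.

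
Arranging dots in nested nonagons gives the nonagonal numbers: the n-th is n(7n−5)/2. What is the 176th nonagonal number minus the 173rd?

176·(7·176 − 5)/2 = 107976 and 173·(7·173 − 5)/2 = 104319.
Difference: 107976 − 104319 = 3657.

3657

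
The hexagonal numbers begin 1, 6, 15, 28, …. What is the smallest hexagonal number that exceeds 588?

630

Solve n(2n−1) > 588 for integer n.
The largest n with value ≤ 588 is 17 (since 561 ≤ 588 < 630), so the first above is n = 18, value 630.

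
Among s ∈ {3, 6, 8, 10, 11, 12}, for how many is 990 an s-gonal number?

1

s = 3: P(3, 44) = 990. ✓
s = 6: P(6, 22) = 946 and P(6, 23) = 1035; 990 is not s-gonal.
s = 8: P(8, 18) = 936 and P(8, 19) = 1045; 990 is not s-gonal.
s = 10: P(10, 16) = 976 and P(10, 17) = 1105; 990 is not s-gonal.
s = 11: P(11, 15) = 960 and P(11, 16) = 1096; 990 is not s-gonal.
s = 12: P(12, 14) = 924 and P(12, 15) = 1065; 990 is not s-gonal.
Hits: s ∈ {3} → 1.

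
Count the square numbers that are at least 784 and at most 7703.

The n-th square number is n².
Smallest index with value ≥ 784: n = 28 (giving 784).
Largest index with value ≤ 7703: n = 87 (giving 7569).
Indices 28 through 87: 60 terms.

60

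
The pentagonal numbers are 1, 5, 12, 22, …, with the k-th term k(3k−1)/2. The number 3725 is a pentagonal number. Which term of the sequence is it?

50

Set n(3n−1)/2 = 3725, giving 3n² − n − 7450 = 0.
The discriminant is 1 + 24·3725 = 89401, and √89401 = 299.
So n = (1 + 299) / 6 = 300/6 = 50.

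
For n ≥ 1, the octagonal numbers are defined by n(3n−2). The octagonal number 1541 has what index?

23

Set n(3n−2) = 1541, giving 3n² − 2n − 1541 = 0.
So n = (2 + 136) / 6 = 138/6 = 23.
Check: 23·(3·23 − 2) = 1541. ✓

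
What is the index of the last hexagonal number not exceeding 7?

Solve n(2n−1) ≤ 7 for integer n.
n = 2 gives 6 ≤ 7, while n = 3 gives 15 > 7; so the answer is index 2.

2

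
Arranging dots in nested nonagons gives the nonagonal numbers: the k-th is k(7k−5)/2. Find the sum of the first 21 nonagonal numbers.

Σ i(7i−5)/2 = (7Σi² − 5Σi) / 2 over i = 1..21.
Σi = 231 and Σi² = 3311.
(7·3311 − 5·231) / 2 = 22022/2 = 11011.

11011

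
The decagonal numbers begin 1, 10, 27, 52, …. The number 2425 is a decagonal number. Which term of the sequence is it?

Set n(4n−3) = 2425, giving 4n² − 3n − 2425 = 0.
The discriminant is 9 + 16·2425 = 38809, and √38809 = 197.
So n = (3 + 197) / 8 = 200/8 = 25.
Check: 25·(4·25 − 3) = 2425. ✓

25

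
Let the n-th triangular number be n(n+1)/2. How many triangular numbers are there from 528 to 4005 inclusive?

58

The n-th triangular number is n(n+1)/2.
Smallest index with value ≥ 528: n = 32 (giving 528).
Largest index with value ≤ 4005: n = 89 (giving 4005).
Indices 32 through 89: 58 terms.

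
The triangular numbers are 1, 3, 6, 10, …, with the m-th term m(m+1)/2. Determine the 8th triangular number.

36

The 8th triangular number is n(n+1)/2 with n = 8.
8·9/2 = 72/2 = 36.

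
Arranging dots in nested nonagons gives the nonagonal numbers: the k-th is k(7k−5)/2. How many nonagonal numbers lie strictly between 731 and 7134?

31

The n-th nonagonal number is n(7n−5)/2.
Smallest index with value > 731: n = 15 (giving 750).
Largest index with value < 7134: n = 45 (giving 6975).
Indices 15 through 45: 31 terms.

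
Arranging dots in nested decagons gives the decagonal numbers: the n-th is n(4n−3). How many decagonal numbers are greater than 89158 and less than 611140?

242

The n-th decagonal number is n(4n−3).
Smallest index with value > 89158: n = 150 (giving 89550).
Largest index with value < 611140: n = 391 (giving 610351).
Indices 150 through 391: 242 terms.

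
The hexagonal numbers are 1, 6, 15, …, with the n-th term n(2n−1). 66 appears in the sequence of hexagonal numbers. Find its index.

6

Set n(2n−1) = 66, giving 2n² − n − 66 = 0.
The discriminant is 1 + 8·66 = 529, and √529 = 23.
So n = (1 + 23) / 4 = 24/4 = 6.
Check: 6·(2·6 − 1) = 66. ✓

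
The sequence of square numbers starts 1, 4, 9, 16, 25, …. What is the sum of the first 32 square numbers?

Σ_{i=1}^{32} i² = 32·33·65/6 = 11440.

11440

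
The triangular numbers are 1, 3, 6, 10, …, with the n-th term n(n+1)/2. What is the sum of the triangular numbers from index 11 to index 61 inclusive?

Σ i(i+1)/2 = (Σi² + Σi) / 2 over i = 11..61.
Σi = 1891 − 55 = 1836 and Σi² = 77531 − 385 = 77146.
(1·77146 + 1·1836) / 2 = 78982/2 = 39491.

39491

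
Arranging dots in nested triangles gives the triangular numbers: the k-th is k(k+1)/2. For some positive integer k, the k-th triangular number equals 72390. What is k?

Set n(n+1)/2 = 72390, giving n² + n − 144780 = 0.
The discriminant is 1 + 8·72390 = 579121, and √579121 = 761.
So n = (-1 + 761) / 2 = 760/2 = 380.

380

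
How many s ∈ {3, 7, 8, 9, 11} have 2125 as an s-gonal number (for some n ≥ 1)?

s = 3: P(3, 64) = 2080 and P(3, 65) = 2145; 2125 is not s-gonal.
s = 7: P(7, 29) = 2059 and P(7, 30) = 2205; 2125 is not s-gonal.
s = 8: P(8, 26) = 1976 and P(8, 27) = 2133; 2125 is not s-gonal.
s = 9: P(9, 25) = 2125. ✓
s = 11: P(11, 22) = 2101 and P(11, 23) = 2300; 2125 is not s-gonal.
Hits: s ∈ {9} → 1.

1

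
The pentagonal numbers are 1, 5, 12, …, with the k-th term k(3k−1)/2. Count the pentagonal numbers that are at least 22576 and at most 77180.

The n-th pentagonal number is n(3n−1)/2.
Smallest index with value ≥ 22576: n = 123 (giving 22632).
Largest index with value ≤ 77180: n = 227 (giving 77180).
Indices 123 through 227: 105 terms.

105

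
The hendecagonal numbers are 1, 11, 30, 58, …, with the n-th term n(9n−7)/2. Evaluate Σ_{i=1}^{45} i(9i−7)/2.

137655

Σ i(9i−7)/2 = (9Σi² − 7Σi) / 2 over i = 1..45.
Σi = 1035 and Σi² = 31395.
(9·31395 − 7·1035) / 2 = 275310/2 = 137655.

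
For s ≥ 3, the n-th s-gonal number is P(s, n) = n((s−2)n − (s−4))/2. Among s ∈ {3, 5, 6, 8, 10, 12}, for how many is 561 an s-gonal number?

s = 3: P(3, 33) = 561. ✓
s = 5: P(5, 19) = 532 and P(5, 20) = 590; 561 is not s-gonal.
s = 6: P(6, 17) = 561. ✓
s = 8: P(8, 14) = 560 and P(8, 15) = 645; 561 is not s-gonal.
s = 10: P(10, 12) = 540 and P(10, 13) = 637; 561 is not s-gonal.
s = 12: P(12, 11) = 561. ✓
Hits: s ∈ {3, 6, 12} → 3.

3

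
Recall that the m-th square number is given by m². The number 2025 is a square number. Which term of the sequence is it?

45

We need n² = 2025, so n = √2025 = 45.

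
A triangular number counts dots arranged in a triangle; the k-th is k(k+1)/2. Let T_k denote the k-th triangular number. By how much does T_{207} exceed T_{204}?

207·208/2 = 21528 and 204·205/2 = 20910.
Difference: 21528 − 20910 = 618.

618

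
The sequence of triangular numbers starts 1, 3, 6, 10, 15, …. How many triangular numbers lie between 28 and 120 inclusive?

9

The n-th triangular number is n(n+1)/2.
Smallest index with value ≥ 28: n = 7 (giving 28).
Largest index with value ≤ 120: n = 15 (giving 120).
Indices 7 through 15: 9 terms.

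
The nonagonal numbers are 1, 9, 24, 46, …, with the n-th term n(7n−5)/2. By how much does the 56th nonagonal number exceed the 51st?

1860

56·(7·56 − 5)/2 = 10836 and 51·(7·51 − 5)/2 = 8976.
Difference: 10836 − 8976 = 1860.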